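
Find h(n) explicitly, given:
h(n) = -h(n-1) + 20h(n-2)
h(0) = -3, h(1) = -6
Characteristic equation: x² + x - 20 = 0, which factors as (x - (4))(x - (-5)) = 0.
Roots r₁ = 4, r₂ = -5 (distinct).
General solution: h(n) = A·(4)^n + B·(-5)^n.
From h(0) = -3: A + B = -3.
From h(1) = -6: 4A - 5B = -6.
Solving: A = - \frac{7}{3}, B = - \frac{2}{3}.
So h(n) = - \frac{2 \left(-5\right)^{n}}{3} - \frac{7 \cdot 4^{n}}{3}.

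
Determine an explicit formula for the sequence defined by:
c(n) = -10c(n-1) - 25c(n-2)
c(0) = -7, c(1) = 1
Characteristic equation: x² + 10x + 25 = 0, which is (x - (-5))².
Repeated root r = -5.
General solution: c(n) = (A + Bn)·(-5)^n.
From c(0) = -7: A = -7.
From c(1) = 1: (A + B)·(-5) = 1 ⇒ B = \frac{34}{5}.
So c(n) = \left(\frac{34 n}{5} - 7\right) \cdot (-5)^n.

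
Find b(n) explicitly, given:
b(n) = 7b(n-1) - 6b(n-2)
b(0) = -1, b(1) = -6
Characteristic equation: x² - 7x + 6 = 0, which factors as (x - (6))(x - (1)) = 0.
Roots r₁ = 6, r₂ = 1 (distinct).
General solution: b(n) = A·(6)^n + B·(1)^n.
From b(0) = -1: A + B = -1.
From b(1) = -6: 6A + B = -6.
Solving: A = -1, B = 0.
So b(n) = - 6^{n}.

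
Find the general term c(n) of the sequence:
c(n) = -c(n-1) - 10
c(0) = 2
First-order linear non-homogeneous.
Homogeneous solution: c_h(n) = A·(-1)^n.
Try constant particular solution c_p = K: K = -K - 10 ⇒ K = -5.
General: c(n) = A·(-1)^n - 5.
Apply c(0) = 2: A - 5 = 2 ⇒ A = 7.
So c(n) = 7 \left(-1\right)^{n} - 5.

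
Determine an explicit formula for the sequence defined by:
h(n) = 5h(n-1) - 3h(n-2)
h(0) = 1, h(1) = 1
Characteristic equation: x² - 5x + 3 = 0.
Discriminant Δ = (5)² + 4·(-3) = 13.
Roots r₁,₂ = (5 ± √13)/2, so r₁ = \frac{\sqrt{13}}{2} + \frac{5}{2}, r₂ = \frac{5}{2} - \frac{\sqrt{13}}{2}.
General solution: h(n) = A·r₁^n + B·r₂^n.
From the initial conditions, A + B = 1 and r₁A + r₂B = 1.
Since r₁ - r₂ = √13: A = (1 - (1)r₂)/√13 = \frac{1}{2} - \frac{3 \sqrt{13}}{26}, and B = 1 - A = \frac{3 \sqrt{13}}{26} + \frac{1}{2}.
So h(n) = \left(\frac{1}{2} - \frac{3 \sqrt{13}}{26}\right)\left(\frac{\sqrt{13}}{2} + \frac{5}{2}\right)^n + \left(\frac{3 \sqrt{13}}{26} + \frac{1}{2}\right)\left(\frac{5}{2} - \frac{\sqrt{13}}{2}\right)^n.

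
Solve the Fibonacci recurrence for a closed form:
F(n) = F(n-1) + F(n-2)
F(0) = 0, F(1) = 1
This is the Fibonacci sequence.
Characteristic equation: x² - x - 1 = 0; roots r₁ = \frac{1}{2} + \frac{\sqrt{5}}{2}, r₂ = \frac{1}{2} - \frac{\sqrt{5}}{2}.
General: F(n) = A·r₁^n + B·r₂^n. Solving with F(0)=0, F(1)=1 gives A = \frac{\sqrt{5}}{5}, B = - \frac{\sqrt{5}}{5}.
So F(n) = \frac{2^{- n} \sqrt{5} \left(- \left(1 - \sqrt{5}\right)^{n} + \left(1 + \sqrt{5}\right)^{n}\right)}{5}.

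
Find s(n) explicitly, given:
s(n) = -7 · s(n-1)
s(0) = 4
Pure geometric recurrence with ratio -7.
By induction s(n) = s(0) · (-7)^n = 4 \left(-7\right)^{n}.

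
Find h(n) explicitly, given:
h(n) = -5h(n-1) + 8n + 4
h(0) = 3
First-order linear with linear forcing.
Homogeneous solution: h_h(n) = A·(-5)^n.
Try particular h_p(n) = pn + q. Substituting:
  pn + q = -5(p(n-1) + q) + 8n + 4.
Matching the n-coefficient: p = -5p + 8 ⇒ p = \frac{4}{3}.
Matching constants: q = 5p - 5q + 4 ⇒ q = \frac{16}{9}.
General: h(n) = A·(-5)^n + \frac{4 n}{3} + \frac{16}{9}.
Apply h(0) = 3: A + \frac{16}{9} = 3 ⇒ A = \frac{11}{9}.
So h(n) = \frac{11 \left(-5\right)^{n}}{9} + \frac{4 n}{3} + \frac{16}{9}.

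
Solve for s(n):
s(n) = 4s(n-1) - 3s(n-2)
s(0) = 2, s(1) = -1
Characteristic equation: x² - 4x + 3 = 0, which factors as (x - (1))(x - (3)) = 0.
Roots r₁ = 1, r₂ = 3 (distinct).
General solution: s(n) = A·(1)^n + B·(3)^n.
From s(0) = 2: A + B = 2.
From s(1) = -1: A + 3B = -1.
Solving: A = \frac{7}{2}, B = - \frac{3}{2}.
So s(n) = \frac{7}{2} - \frac{3 \cdot 3^{n}}{2}.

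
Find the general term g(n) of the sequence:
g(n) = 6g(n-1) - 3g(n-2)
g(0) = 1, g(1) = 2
Characteristic equation: x² - 6x + 3 = 0.
Discriminant Δ = (6)² + 4·(-3) = 24.
Roots r₁,₂ = (6 ± √24)/2, so r₁ = \sqrt{6} + 3, r₂ = 3 - \sqrt{6}.
General solution: g(n) = A·r₁^n + B·r₂^n.
From the initial conditions, A + B = 1 and r₁A + r₂B = 2.
Since r₁ - r₂ = √24: A = (2 - (1)r₂)/√24 = \frac{1}{2} - \frac{\sqrt{6}}{12}, and B = 1 - A = \frac{\sqrt{6}}{12} + \frac{1}{2}.
So g(n) = \left(\frac{1}{2} - \frac{\sqrt{6}}{12}\right)\left(\sqrt{6} + 3\right)^n + \left(\frac{\sqrt{6}}{12} + \frac{1}{2}\right)\left(3 - \sqrt{6}\right)^n.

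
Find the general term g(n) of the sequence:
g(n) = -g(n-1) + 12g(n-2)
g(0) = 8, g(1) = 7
Characteristic equation: x² + x - 12 = 0, which factors as (x - (-4))(x - (3)) = 0.
Roots r₁ = -4, r₂ = 3 (distinct).
General solution: g(n) = A·(-4)^n + B·(3)^n.
From g(0) = 8: A + B = 8.
From g(1) = 7: -4A + 3B = 7.
Solving: A = \frac{17}{7}, B = \frac{39}{7}.
So g(n) = \frac{17 \left(-4\right)^{n}}{7} + \frac{39 \cdot 3^{n}}{7}.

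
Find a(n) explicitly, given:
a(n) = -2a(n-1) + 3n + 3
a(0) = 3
First-order linear with linear forcing.
Homogeneous solution: a_h(n) = A·(-2)^n.
Try particular a_p(n) = pn + q. Substituting:
  pn + q = -2(p(n-1) + q) + 3n + 3.
Matching the n-coefficient: p = -2p + 3 ⇒ p = 1.
Matching constants: q = 2p - 2q + 3 ⇒ q = \frac{5}{3}.
General: a(n) = A·(-2)^n + n + \frac{5}{3}.
Apply a(0) = 3: A + \frac{5}{3} = 3 ⇒ A = \frac{4}{3}.
So a(n) = \frac{4 \left(-2\right)^{n}}{3} + n + \frac{5}{3}.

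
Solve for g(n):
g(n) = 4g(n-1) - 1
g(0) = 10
First-order linear non-homogeneous.
Homogeneous solution: g_h(n) = A·(4)^n.
Try constant particular solution g_p = K: K = 4K - 1 ⇒ K = \frac{1}{3}.
General: g(n) = A·(4)^n + \frac{1}{3}.
Apply g(0) = 10: A + \frac{1}{3} = 10 ⇒ A = \frac{29}{3}.
So g(n) = \frac{29 \cdot 4^{n}}{3} + \frac{1}{3}.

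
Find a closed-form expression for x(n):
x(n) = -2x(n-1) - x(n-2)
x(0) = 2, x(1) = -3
Characteristic equation: x² + 2x + 1 = 0, which is (x - (-1))².
Repeated root r = -1.
General solution: x(n) = (A + Bn)·(-1)^n.
From x(0) = 2: A = 2.
From x(1) = -3: (A + B)·(-1) = -3 ⇒ B = 1.
So x(n) = \left(n + 2\right) \cdot (-1)^n.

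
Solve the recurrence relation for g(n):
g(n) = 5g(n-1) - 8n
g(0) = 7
First-order linear with linear forcing.
Homogeneous solution: g_h(n) = A·(5)^n.
Try particular g_p(n) = pn + q. Substituting:
  pn + q = 5(p(n-1) + q) - 8n.
Matching the n-coefficient: p = 5p - 8 ⇒ p = 2.
Matching constants: q = -5p + 5q ⇒ q = \frac{5}{2}.
General: g(n) = A·(5)^n + 2 n + \frac{5}{2}.
Apply g(0) = 7: A + \frac{5}{2} = 7 ⇒ A = \frac{9}{2}.
So g(n) = \frac{9 \cdot 5^{n}}{2} + 2 n + \frac{5}{2}.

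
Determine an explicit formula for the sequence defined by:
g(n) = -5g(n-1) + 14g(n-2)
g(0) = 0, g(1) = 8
Characteristic equation: x² + 5x - 14 = 0, which factors as (x - (-7))(x - (2)) = 0.
Roots r₁ = -7, r₂ = 2 (distinct).
General solution: g(n) = A·(-7)^n + B·(2)^n.
From g(0) = 0: A + B = 0.
From g(1) = 8: -7A + 2B = 8.
Solving: A = - \frac{8}{9}, B = \frac{8}{9}.
So g(n) = - \frac{8 \left(-7\right)^{n}}{9} + \frac{8 \cdot 2^{n}}{9}.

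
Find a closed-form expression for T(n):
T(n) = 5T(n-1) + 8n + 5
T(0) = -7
First-order linear with linear forcing.
Homogeneous solution: T_h(n) = A·(5)^n.
Try particular T_p(n) = pn + q. Substituting:
  pn + q = 5(p(n-1) + q) + 8n + 5.
Matching the n-coefficient: p = 5p + 8 ⇒ p = -2.
Matching constants: q = -5p + 5q + 5 ⇒ q = - \frac{15}{4}.
General: T(n) = A·(5)^n - 2 n - \frac{15}{4}.
Apply T(0) = -7: A - \frac{15}{4} = -7 ⇒ A = - \frac{13}{4}.
So T(n) = - \frac{13 \cdot 5^{n}}{4} - 2 n - \frac{15}{4}.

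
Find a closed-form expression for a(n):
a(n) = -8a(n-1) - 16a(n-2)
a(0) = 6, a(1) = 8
Characteristic equation: x² + 8x + 16 = 0, which is (x - (-4))².
Repeated root r = -4.
General solution: a(n) = (A + Bn)·(-4)^n.
From a(0) = 6: A = 6.
From a(1) = 8: (A + B)·(-4) = 8 ⇒ B = -8.
So a(n) = \left(6 - 8 n\right) \cdot (-4)^n.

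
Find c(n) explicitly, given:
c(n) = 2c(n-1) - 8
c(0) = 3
First-order linear non-homogeneous.
Homogeneous solution: c_h(n) = A·(2)^n.
Try constant particular solution c_p = K: K = 2K - 8 ⇒ K = 8.
General: c(n) = A·(2)^n + 8.
Apply c(0) = 3: A + 8 = 3 ⇒ A = -5.
So c(n) = 8 - 5 \cdot 2^{n}.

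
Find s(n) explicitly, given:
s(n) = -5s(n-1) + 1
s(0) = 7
First-order linear non-homogeneous.
Homogeneous solution: s_h(n) = A·(-5)^n.
Try constant particular solution s_p = K: K = -5K + 1 ⇒ K = \frac{1}{6}.
General: s(n) = A·(-5)^n + \frac{1}{6}.
Apply s(0) = 7: A + \frac{1}{6} = 7 ⇒ A = \frac{41}{6}.
So s(n) = \frac{41 \left(-5\right)^{n}}{6} + \frac{1}{6}.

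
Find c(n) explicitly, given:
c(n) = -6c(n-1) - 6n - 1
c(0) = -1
First-order linear with linear forcing.
Homogeneous solution: c_h(n) = A·(-6)^n.
Try particular c_p(n) = pn + q. Substituting:
  pn + q = -6(p(n-1) + q) - 6n - 1.
Matching the n-coefficient: p = -6p - 6 ⇒ p = - \frac{6}{7}.
Matching constants: q = 6p - 6q - 1 ⇒ q = - \frac{43}{49}.
General: c(n) = A·(-6)^n - \frac{6 n}{7} - \frac{43}{49}.
Apply c(0) = -1: A - \frac{43}{49} = -1 ⇒ A = - \frac{6}{49}.
So c(n) = - \frac{6 \left(-6\right)^{n}}{49} - \frac{6 n}{7} - \frac{43}{49}.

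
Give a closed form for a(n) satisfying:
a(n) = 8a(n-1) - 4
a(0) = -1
First-order linear non-homogeneous.
Homogeneous solution: a_h(n) = A·(8)^n.
Try constant particular solution a_p = K: K = 8K - 4 ⇒ K = \frac{4}{7}.
General: a(n) = A·(8)^n + \frac{4}{7}.
Apply a(0) = -1: A + \frac{4}{7} = -1 ⇒ A = - \frac{11}{7}.
So a(n) = \frac{4}{7} - \frac{11 \cdot 8^{n}}{7}.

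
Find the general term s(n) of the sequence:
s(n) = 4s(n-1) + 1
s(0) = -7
First-order linear non-homogeneous.
Homogeneous solution: s_h(n) = A·(4)^n.
Try constant particular solution s_p = K: K = 4K + 1 ⇒ K = - \frac{1}{3}.
General: s(n) = A·(4)^n - \frac{1}{3}.
Apply s(0) = -7: A - \frac{1}{3} = -7 ⇒ A = - \frac{20}{3}.
So s(n) = - \frac{20 \cdot 4^{n}}{3} - \frac{1}{3}.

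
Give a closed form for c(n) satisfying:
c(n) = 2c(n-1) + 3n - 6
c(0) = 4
First-order linear with linear forcing.
Homogeneous solution: c_h(n) = A·(2)^n.
Try particular c_p(n) = pn + q. Substituting:
  pn + q = 2(p(n-1) + q) + 3n - 6.
Matching the n-coefficient: p = 2p + 3 ⇒ p = -3.
Matching constants: q = -2p + 2q - 6 ⇒ q = 0.
General: c(n) = A·(2)^n - 3 n + 0.
Apply c(0) = 4: A + 0 = 4 ⇒ A = 4.
So c(n) = 4 \cdot 2^{n} - 3 n.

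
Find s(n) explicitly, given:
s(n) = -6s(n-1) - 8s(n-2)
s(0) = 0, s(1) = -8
Characteristic equation: x² + 6x + 8 = 0, which factors as (x - (-4))(x - (-2)) = 0.
Roots r₁ = -4, r₂ = -2 (distinct).
General solution: s(n) = A·(-4)^n + B·(-2)^n.
From s(0) = 0: A + B = 0.
From s(1) = -8: -4A - 2B = -8.
Solving: A = 4, B = -4.
So s(n) = - 4 \left(-2\right)^{n} + 4 \left(-4\right)^{n}.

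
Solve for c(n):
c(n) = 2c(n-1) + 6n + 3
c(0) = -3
First-order linear with linear forcing.
Homogeneous solution: c_h(n) = A·(2)^n.
Try particular c_p(n) = pn + q. Substituting:
  pn + q = 2(p(n-1) + q) + 6n + 3.
Matching the n-coefficient: p = 2p + 6 ⇒ p = -6.
Matching constants: q = -2p + 2q + 3 ⇒ q = -15.
General: c(n) = A·(2)^n - 6 n - 15.
Apply c(0) = -3: A - 15 = -3 ⇒ A = 12.
So c(n) = 12 \cdot 2^{n} - 6 n - 15.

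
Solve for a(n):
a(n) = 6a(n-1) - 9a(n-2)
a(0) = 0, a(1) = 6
Characteristic equation: x² - 6x + 9 = 0, which is (x - (3))².
Repeated root r = 3.
General solution: a(n) = (A + Bn)·(3)^n.
From a(0) = 0: A = 0.
From a(1) = 6: (A + B)·(3) = 6 ⇒ B = 2.
So a(n) = \left(2 n\right) \cdot (3)^n.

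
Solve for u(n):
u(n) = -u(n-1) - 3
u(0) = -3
First-order linear non-homogeneous.
Homogeneous solution: u_h(n) = A·(-1)^n.
Try constant particular solution u_p = K: K = -K - 3 ⇒ K = - \frac{3}{2}.
General: u(n) = A·(-1)^n - \frac{3}{2}.
Apply u(0) = -3: A - \frac{3}{2} = -3 ⇒ A = - \frac{3}{2}.
So u(n) = - \frac{3 \left(-1\right)^{n}}{2} - \frac{3}{2}.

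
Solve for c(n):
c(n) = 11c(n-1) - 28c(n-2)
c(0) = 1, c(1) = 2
Characteristic equation: x² - 11x + 28 = 0, which factors as (x - (7))(x - (4)) = 0.
Roots r₁ = 7, r₂ = 4 (distinct).
General solution: c(n) = A·(7)^n + B·(4)^n.
From c(0) = 1: A + B = 1.
From c(1) = 2: 7A + 4B = 2.
Solving: A = - \frac{2}{3}, B = \frac{5}{3}.
So c(n) = \frac{5 \cdot 4^{n}}{3} - \frac{2 \cdot 7^{n}}{3}.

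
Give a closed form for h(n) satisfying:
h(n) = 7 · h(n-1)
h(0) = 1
Pure geometric recurrence with ratio 7.
By induction h(n) = h(0) · (7)^n = 7^{n}.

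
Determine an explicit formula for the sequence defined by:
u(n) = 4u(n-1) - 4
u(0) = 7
First-order linear non-homogeneous.
Homogeneous solution: u_h(n) = A·(4)^n.
Try constant particular solution u_p = K: K = 4K - 4 ⇒ K = \frac{4}{3}.
General: u(n) = A·(4)^n + \frac{4}{3}.
Apply u(0) = 7: A + \frac{4}{3} = 7 ⇒ A = \frac{17}{3}.
So u(n) = \frac{17 \cdot 4^{n}}{3} + \frac{4}{3}.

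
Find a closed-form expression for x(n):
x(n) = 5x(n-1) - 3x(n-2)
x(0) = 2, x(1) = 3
Characteristic equation: x² - 5x + 3 = 0.
Discriminant Δ = (5)² + 4·(-3) = 13.
Roots r₁,₂ = (5 ± √13)/2, so r₁ = \frac{\sqrt{13}}{2} + \frac{5}{2}, r₂ = \frac{5}{2} - \frac{\sqrt{13}}{2}.
General solution: x(n) = A·r₁^n + B·r₂^n.
From the initial conditions, A + B = 2 and r₁A + r₂B = 3.
Since r₁ - r₂ = √13: A = (3 - (2)r₂)/√13 = 1 - \frac{2 \sqrt{13}}{13}, and B = 2 - A = \frac{2 \sqrt{13}}{13} + 1.
So x(n) = \left(1 - \frac{2 \sqrt{13}}{13}\right)\left(\frac{\sqrt{13}}{2} + \frac{5}{2}\right)^n + \left(\frac{2 \sqrt{13}}{13} + 1\right)\left(\frac{5}{2} - \frac{\sqrt{13}}{2}\right)^n.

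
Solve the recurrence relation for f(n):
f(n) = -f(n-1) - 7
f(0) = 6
First-order linear non-homogeneous.
Homogeneous solution: f_h(n) = A·(-1)^n.
Try constant particular solution f_p = K: K = -K - 7 ⇒ K = - \frac{7}{2}.
General: f(n) = A·(-1)^n - \frac{7}{2}.
Apply f(0) = 6: A - \frac{7}{2} = 6 ⇒ A = \frac{19}{2}.
So f(n) = \frac{19 \left(-1\right)^{n}}{2} - \frac{7}{2}.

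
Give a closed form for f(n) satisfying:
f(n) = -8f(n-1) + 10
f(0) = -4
First-order linear non-homogeneous.
Homogeneous solution: f_h(n) = A·(-8)^n.
Try constant particular solution f_p = K: K = -8K + 10 ⇒ K = \frac{10}{9}.
General: f(n) = A·(-8)^n + \frac{10}{9}.
Apply f(0) = -4: A + \frac{10}{9} = -4 ⇒ A = - \frac{46}{9}.
So f(n) = \frac{10}{9} - \frac{46 \left(-8\right)^{n}}{9}.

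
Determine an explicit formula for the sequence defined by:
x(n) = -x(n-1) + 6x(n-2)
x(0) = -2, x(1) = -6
Characteristic equation: x² + x - 6 = 0, which factors as (x - (2))(x - (-3)) = 0.
Roots r₁ = 2, r₂ = -3 (distinct).
General solution: x(n) = A·(2)^n + B·(-3)^n.
From x(0) = -2: A + B = -2.
From x(1) = -6: 2A - 3B = -6.
Solving: A = - \frac{12}{5}, B = \frac{2}{5}.
So x(n) = \frac{2 \left(-3\right)^{n}}{5} - \frac{12 \cdot 2^{n}}{5}.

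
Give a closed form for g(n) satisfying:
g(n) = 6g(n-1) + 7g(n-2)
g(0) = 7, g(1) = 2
Characteristic equation: x² - 6x - 7 = 0, which factors as (x - (7))(x - (-1)) = 0.
Roots r₁ = 7, r₂ = -1 (distinct).
General solution: g(n) = A·(7)^n + B·(-1)^n.
From g(0) = 7: A + B = 7.
From g(1) = 2: 7A - B = 2.
Solving: A = \frac{9}{8}, B = \frac{47}{8}.
So g(n) = \frac{47 \left(-1\right)^{n}}{8} + \frac{9 \cdot 7^{n}}{8}.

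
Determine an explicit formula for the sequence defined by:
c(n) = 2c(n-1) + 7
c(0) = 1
First-order linear non-homogeneous.
Homogeneous solution: c_h(n) = A·(2)^n.
Try constant particular solution c_p = K: K = 2K + 7 ⇒ K = -7.
General: c(n) = A·(2)^n - 7.
Apply c(0) = 1: A - 7 = 1 ⇒ A = 8.
So c(n) = 8 \cdot 2^{n} - 7.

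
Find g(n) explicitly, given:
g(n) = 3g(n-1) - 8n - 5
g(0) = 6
First-order linear with linear forcing.
Homogeneous solution: g_h(n) = A·(3)^n.
Try particular g_p(n) = pn + q. Substituting:
  pn + q = 3(p(n-1) + q) - 8n - 5.
Matching the n-coefficient: p = 3p - 8 ⇒ p = 4.
Matching constants: q = -3p + 3q - 5 ⇒ q = \frac{17}{2}.
General: g(n) = A·(3)^n + 4 n + \frac{17}{2}.
Apply g(0) = 6: A + \frac{17}{2} = 6 ⇒ A = - \frac{5}{2}.
So g(n) = - \frac{5 \cdot 3^{n}}{2} + 4 n + \frac{17}{2}.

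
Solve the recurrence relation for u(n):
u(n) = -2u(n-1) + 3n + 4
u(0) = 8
First-order linear with linear forcing.
Homogeneous solution: u_h(n) = A·(-2)^n.
Try particular u_p(n) = pn + q. Substituting:
  pn + q = -2(p(n-1) + q) + 3n + 4.
Matching the n-coefficient: p = -2p + 3 ⇒ p = 1.
Matching constants: q = 2p - 2q + 4 ⇒ q = 2.
General: u(n) = A·(-2)^n + n + 2.
Apply u(0) = 8: A + 2 = 8 ⇒ A = 6.
So u(n) = 6 \left(-2\right)^{n} + n + 2.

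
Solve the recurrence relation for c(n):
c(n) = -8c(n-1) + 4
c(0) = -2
First-order linear non-homogeneous.
Homogeneous solution: c_h(n) = A·(-8)^n.
Try constant particular solution c_p = K: K = -8K + 4 ⇒ K = \frac{4}{9}.
General: c(n) = A·(-8)^n + \frac{4}{9}.
Apply c(0) = -2: A + \frac{4}{9} = -2 ⇒ A = - \frac{22}{9}.
So c(n) = \frac{4}{9} - \frac{22 \left(-8\right)^{n}}{9}.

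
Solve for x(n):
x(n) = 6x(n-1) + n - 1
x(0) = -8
First-order linear with linear forcing.
Homogeneous solution: x_h(n) = A·(6)^n.
Try particular x_p(n) = pn + q. Substituting:
  pn + q = 6(p(n-1) + q) + n - 1.
Matching the n-coefficient: p = 6p + 1 ⇒ p = - \frac{1}{5}.
Matching constants: q = -6p + 6q - 1 ⇒ q = - \frac{1}{25}.
General: x(n) = A·(6)^n - \frac{n}{5} - \frac{1}{25}.
Apply x(0) = -8: A - \frac{1}{25} = -8 ⇒ A = - \frac{199}{25}.
So x(n) = - \frac{199 \cdot 6^{n}}{25} - \frac{n}{5} - \frac{1}{25}.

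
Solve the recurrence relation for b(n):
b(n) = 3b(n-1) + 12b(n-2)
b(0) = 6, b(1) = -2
Characteristic equation: x² - 3x - 12 = 0.
Discriminant Δ = (3)² + 4·(12) = 57.
Roots r₁,₂ = (3 ± √57)/2, so r₁ = \frac{3}{2} + \frac{\sqrt{57}}{2}, r₂ = \frac{3}{2} - \frac{\sqrt{57}}{2}.
General solution: b(n) = A·r₁^n + B·r₂^n.
From the initial conditions, A + B = 6 and r₁A + r₂B = -2.
Since r₁ - r₂ = √57: A = (-2 - (6)r₂)/√57 = 3 - \frac{11 \sqrt{57}}{57}, and B = 6 - A = \frac{11 \sqrt{57}}{57} + 3.
So b(n) = \left(3 - \frac{11 \sqrt{57}}{57}\right)\left(\frac{3}{2} + \frac{\sqrt{57}}{2}\right)^n + \left(\frac{11 \sqrt{57}}{57} + 3\right)\left(\frac{3}{2} - \frac{\sqrt{57}}{2}\right)^n.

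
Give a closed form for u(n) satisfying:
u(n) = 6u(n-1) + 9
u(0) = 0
First-order linear non-homogeneous.
Homogeneous solution: u_h(n) = A·(6)^n.
Try constant particular solution u_p = K: K = 6K + 9 ⇒ K = - \frac{9}{5}.
General: u(n) = A·(6)^n - \frac{9}{5}.
Apply u(0) = 0: A - \frac{9}{5} = 0 ⇒ A = \frac{9}{5}.
So u(n) = \frac{9 \cdot 6^{n}}{5} - \frac{9}{5}.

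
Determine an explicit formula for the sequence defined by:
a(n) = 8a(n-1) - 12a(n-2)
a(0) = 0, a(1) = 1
Characteristic equation: x² - 8x + 12 = 0, which factors as (x - (2))(x - (6)) = 0.
Roots r₁ = 2, r₂ = 6 (distinct).
General solution: a(n) = A·(2)^n + B·(6)^n.
From a(0) = 0: A + B = 0.
From a(1) = 1: 2A + 6B = 1.
Solving: A = - \frac{1}{4}, B = \frac{1}{4}.
So a(n) = - \frac{2^{n}}{4} + \frac{6^{n}}{4}.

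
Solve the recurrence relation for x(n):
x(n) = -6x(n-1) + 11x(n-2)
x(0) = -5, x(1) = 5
Characteristic equation: x² + 6x - 11 = 0.
Discriminant Δ = (-6)² + 4·(11) = 80.
Roots r₁,₂ = (-6 ± √80)/2, so r₁ = -3 + 2 \sqrt{5}, r₂ = - 2 \sqrt{5} - 3.
General solution: x(n) = A·r₁^n + B·r₂^n.
From the initial conditions, A + B = -5 and r₁A + r₂B = 5.
Since r₁ - r₂ = √80: A = (5 - (-5)r₂)/√80 = - \frac{5}{2} - \frac{\sqrt{5}}{2}, and B = -5 - A = - \frac{5}{2} + \frac{\sqrt{5}}{2}.
So x(n) = \left(- \frac{5}{2} - \frac{\sqrt{5}}{2}\right)\left(-3 + 2 \sqrt{5}\right)^n + \left(- \frac{5}{2} + \frac{\sqrt{5}}{2}\right)\left(- 2 \sqrt{5} - 3\right)^n.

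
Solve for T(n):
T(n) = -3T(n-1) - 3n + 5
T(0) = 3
First-order linear with linear forcing.
Homogeneous solution: T_h(n) = A·(-3)^n.
Try particular T_p(n) = pn + q. Substituting:
  pn + q = -3(p(n-1) + q) - 3n + 5.
Matching the n-coefficient: p = -3p - 3 ⇒ p = - \frac{3}{4}.
Matching constants: q = 3p - 3q + 5 ⇒ q = \frac{11}{16}.
General: T(n) = A·(-3)^n - \frac{3 n}{4} + \frac{11}{16}.
Apply T(0) = 3: A + \frac{11}{16} = 3 ⇒ A = \frac{37}{16}.
So T(n) = \frac{37 \left(-3\right)^{n}}{16} - \frac{3 n}{4} + \frac{11}{16}.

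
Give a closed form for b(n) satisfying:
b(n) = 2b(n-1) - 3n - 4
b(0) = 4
First-order linear with linear forcing.
Homogeneous solution: b_h(n) = A·(2)^n.
Try particular b_p(n) = pn + q. Substituting:
  pn + q = 2(p(n-1) + q) - 3n - 4.
Matching the n-coefficient: p = 2p - 3 ⇒ p = 3.
Matching constants: q = -2p + 2q - 4 ⇒ q = 10.
General: b(n) = A·(2)^n + 3 n + 10.
Apply b(0) = 4: A + 10 = 4 ⇒ A = -6.
So b(n) = - 6 \cdot 2^{n} + 3 n + 10.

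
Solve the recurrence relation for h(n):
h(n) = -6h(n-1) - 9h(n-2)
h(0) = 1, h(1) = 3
Characteristic equation: x² + 6x + 9 = 0, which is (x - (-3))².
Repeated root r = -3.
General solution: h(n) = (A + Bn)·(-3)^n.
From h(0) = 1: A = 1.
From h(1) = 3: (A + B)·(-3) = 3 ⇒ B = -2.
So h(n) = \left(1 - 2 n\right) \cdot (-3)^n.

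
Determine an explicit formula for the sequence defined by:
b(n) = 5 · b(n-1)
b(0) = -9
Pure geometric recurrence with ratio 5.
By induction b(n) = b(0) · (5)^n = - 9 \cdot 5^{n}.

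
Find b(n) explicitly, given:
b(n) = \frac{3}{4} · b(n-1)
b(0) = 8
Pure geometric recurrence with ratio \frac{3}{4}.
By induction b(n) = b(0) · (\frac{3}{4})^n = 8 \left(\frac{3}{4}\right)^{n}.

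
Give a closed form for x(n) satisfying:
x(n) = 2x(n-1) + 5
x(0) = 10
First-order linear non-homogeneous.
Homogeneous solution: x_h(n) = A·(2)^n.
Try constant particular solution x_p = K: K = 2K + 5 ⇒ K = -5.
General: x(n) = A·(2)^n - 5.
Apply x(0) = 10: A - 5 = 10 ⇒ A = 15.
So x(n) = 15 \cdot 2^{n} - 5.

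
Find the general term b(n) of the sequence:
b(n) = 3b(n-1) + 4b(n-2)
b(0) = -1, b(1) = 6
Characteristic equation: x² - 3x - 4 = 0, which factors as (x - (4))(x - (-1)) = 0.
Roots r₁ = 4, r₂ = -1 (distinct).
General solution: b(n) = A·(4)^n + B·(-1)^n.
From b(0) = -1: A + B = -1.
From b(1) = 6: 4A - B = 6.
Solving: A = 1, B = -2.
So b(n) = - 2 \left(-1\right)^{n} + 4^{n}.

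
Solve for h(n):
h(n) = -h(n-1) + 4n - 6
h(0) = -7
First-order linear with linear forcing.
Homogeneous solution: h_h(n) = A·(-1)^n.
Try particular h_p(n) = pn + q. Substituting:
  pn + q = -(p(n-1) + q) + 4n - 6.
Matching the n-coefficient: p = -p + 4 ⇒ p = 2.
Matching constants: q = p - q - 6 ⇒ q = -2.
General: h(n) = A·(-1)^n + 2 n - 2.
Apply h(0) = -7: A - 2 = -7 ⇒ A = -5.
So h(n) = - 5 \left(-1\right)^{n} + 2 n - 2.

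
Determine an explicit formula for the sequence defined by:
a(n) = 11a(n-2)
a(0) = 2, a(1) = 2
Characteristic equation: x² - 11 = 0.
Discriminant Δ = (0)² + 4·(11) = 44.
Roots r₁,₂ = (0 ± √44)/2, so r₁ = \sqrt{11}, r₂ = - \sqrt{11}.
General solution: a(n) = A·r₁^n + B·r₂^n.
From the initial conditions, A + B = 2 and r₁A + r₂B = 2.
Since r₁ - r₂ = √44: A = (2 - (2)r₂)/√44 = \frac{\sqrt{11}}{11} + 1, and B = 2 - A = 1 - \frac{\sqrt{11}}{11}.
So a(n) = \left(\frac{\sqrt{11}}{11} + 1\right)\left(\sqrt{11}\right)^n + \left(1 - \frac{\sqrt{11}}{11}\right)\left(- \sqrt{11}\right)^n.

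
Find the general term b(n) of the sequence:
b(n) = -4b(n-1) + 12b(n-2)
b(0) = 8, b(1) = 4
Characteristic equation: x² + 4x - 12 = 0, which factors as (x - (2))(x - (-6)) = 0.
Roots r₁ = 2, r₂ = -6 (distinct).
General solution: b(n) = A·(2)^n + B·(-6)^n.
From b(0) = 8: A + B = 8.
From b(1) = 4: 2A - 6B = 4.
Solving: A = \frac{13}{2}, B = \frac{3}{2}.
So b(n) = \frac{3 \left(-6\right)^{n}}{2} + \frac{13 \cdot 2^{n}}{2}.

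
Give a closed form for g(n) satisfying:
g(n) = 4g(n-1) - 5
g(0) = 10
First-order linear non-homogeneous.
Homogeneous solution: g_h(n) = A·(4)^n.
Try constant particular solution g_p = K: K = 4K - 5 ⇒ K = \frac{5}{3}.
General: g(n) = A·(4)^n + \frac{5}{3}.
Apply g(0) = 10: A + \frac{5}{3} = 10 ⇒ A = \frac{25}{3}.
So g(n) = \frac{25 \cdot 4^{n}}{3} + \frac{5}{3}.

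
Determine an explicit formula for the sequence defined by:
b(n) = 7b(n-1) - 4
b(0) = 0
First-order linear non-homogeneous.
Homogeneous solution: b_h(n) = A·(7)^n.
Try constant particular solution b_p = K: K = 7K - 4 ⇒ K = \frac{2}{3}.
General: b(n) = A·(7)^n + \frac{2}{3}.
Apply b(0) = 0: A + \frac{2}{3} = 0 ⇒ A = - \frac{2}{3}.
So b(n) = \frac{2}{3} - \frac{2 \cdot 7^{n}}{3}.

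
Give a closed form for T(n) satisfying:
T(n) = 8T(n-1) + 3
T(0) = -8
First-order linear non-homogeneous.
Homogeneous solution: T_h(n) = A·(8)^n.
Try constant particular solution T_p = K: K = 8K + 3 ⇒ K = - \frac{3}{7}.
General: T(n) = A·(8)^n - \frac{3}{7}.
Apply T(0) = -8: A - \frac{3}{7} = -8 ⇒ A = - \frac{53}{7}.
So T(n) = - \frac{53 \cdot 8^{n}}{7} - \frac{3}{7}.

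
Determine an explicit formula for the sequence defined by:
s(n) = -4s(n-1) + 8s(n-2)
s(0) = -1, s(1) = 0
Characteristic equation: x² + 4x - 8 = 0.
Discriminant Δ = (-4)² + 4·(8) = 48.
Roots r₁,₂ = (-4 ± √48)/2, so r₁ = -2 + 2 \sqrt{3}, r₂ = - 2 \sqrt{3} - 2.
General solution: s(n) = A·r₁^n + B·r₂^n.
From the initial conditions, A + B = -1 and r₁A + r₂B = 0.
Since r₁ - r₂ = √48: A = (0 - (-1)r₂)/√48 = - \frac{1}{2} - \frac{\sqrt{3}}{6}, and B = -1 - A = - \frac{1}{2} + \frac{\sqrt{3}}{6}.
So s(n) = \left(- \frac{1}{2} - \frac{\sqrt{3}}{6}\right)\left(-2 + 2 \sqrt{3}\right)^n + \left(- \frac{1}{2} + \frac{\sqrt{3}}{6}\right)\left(- 2 \sqrt{3} - 2\right)^n.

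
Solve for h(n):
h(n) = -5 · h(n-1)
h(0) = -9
Pure geometric recurrence with ratio -5.
By induction h(n) = h(0) · (-5)^n = - 9 \left(-5\right)^{n}.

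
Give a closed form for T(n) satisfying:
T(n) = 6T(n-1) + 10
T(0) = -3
First-order linear non-homogeneous.
Homogeneous solution: T_h(n) = A·(6)^n.
Try constant particular solution T_p = K: K = 6K + 10 ⇒ K = -2.
General: T(n) = A·(6)^n - 2.
Apply T(0) = -3: A - 2 = -3 ⇒ A = -1.
So T(n) = - 6^{n} - 2.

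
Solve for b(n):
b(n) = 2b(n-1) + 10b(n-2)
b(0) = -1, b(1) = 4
Characteristic equation: x² - 2x - 10 = 0.
Discriminant Δ = (2)² + 4·(10) = 44.
Roots r₁,₂ = (2 ± √44)/2, so r₁ = 1 + \sqrt{11}, r₂ = 1 - \sqrt{11}.
General solution: b(n) = A·r₁^n + B·r₂^n.
From the initial conditions, A + B = -1 and r₁A + r₂B = 4.
Since r₁ - r₂ = √44: A = (4 - (-1)r₂)/√44 = - \frac{1}{2} + \frac{5 \sqrt{11}}{22}, and B = -1 - A = - \frac{5 \sqrt{11}}{22} - \frac{1}{2}.
So b(n) = \left(- \frac{1}{2} + \frac{5 \sqrt{11}}{22}\right)\left(1 + \sqrt{11}\right)^n + \left(- \frac{5 \sqrt{11}}{22} - \frac{1}{2}\right)\left(1 - \sqrt{11}\right)^n.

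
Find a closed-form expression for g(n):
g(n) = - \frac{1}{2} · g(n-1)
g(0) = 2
Pure geometric recurrence with ratio - \frac{1}{2}.
By induction g(n) = g(0) · (- \frac{1}{2})^n = 2 \left(- \frac{1}{2}\right)^{n}.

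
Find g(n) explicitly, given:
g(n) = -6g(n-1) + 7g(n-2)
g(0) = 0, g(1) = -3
Characteristic equation: x² + 6x - 7 = 0, which factors as (x - (1))(x - (-7)) = 0.
Roots r₁ = 1, r₂ = -7 (distinct).
General solution: g(n) = A·(1)^n + B·(-7)^n.
From g(0) = 0: A + B = 0.
From g(1) = -3: A - 7B = -3.
Solving: A = - \frac{3}{8}, B = \frac{3}{8}.
So g(n) = \frac{3 \left(-7\right)^{n}}{8} - \frac{3}{8}.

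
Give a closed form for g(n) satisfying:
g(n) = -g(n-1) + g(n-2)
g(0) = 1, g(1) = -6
Characteristic equation: x² + x - 1 = 0.
Discriminant Δ = (-1)² + 4·(1) = 5.
Roots r₁,₂ = (-1 ± √5)/2, so r₁ = - \frac{1}{2} + \frac{\sqrt{5}}{2}, r₂ = - \frac{\sqrt{5}}{2} - \frac{1}{2}.
General solution: g(n) = A·r₁^n + B·r₂^n.
From the initial conditions, A + B = 1 and r₁A + r₂B = -6.
Since r₁ - r₂ = √5: A = (-6 - (1)r₂)/√5 = \frac{1}{2} - \frac{11 \sqrt{5}}{10}, and B = 1 - A = \frac{1}{2} + \frac{11 \sqrt{5}}{10}.
So g(n) = \left(\frac{1}{2} - \frac{11 \sqrt{5}}{10}\right)\left(- \frac{1}{2} + \frac{\sqrt{5}}{2}\right)^n + \left(\frac{1}{2} + \frac{11 \sqrt{5}}{10}\right)\left(- \frac{\sqrt{5}}{2} - \frac{1}{2}\right)^n.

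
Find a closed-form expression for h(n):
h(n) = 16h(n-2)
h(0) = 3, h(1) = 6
Characteristic equation: x² - 16 = 0, which factors as (x - (4))(x - (-4)) = 0.
Roots r₁ = 4, r₂ = -4 (distinct).
General solution: h(n) = A·(4)^n + B·(-4)^n.
From h(0) = 3: A + B = 3.
From h(1) = 6: 4A - 4B = 6.
Solving: A = \frac{9}{4}, B = \frac{3}{4}.
So h(n) = \frac{3 \left(-4\right)^{n}}{4} + \frac{9 \cdot 4^{n}}{4}.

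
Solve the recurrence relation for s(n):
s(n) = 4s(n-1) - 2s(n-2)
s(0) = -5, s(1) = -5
Characteristic equation: x² - 4x + 2 = 0.
Discriminant Δ = (4)² + 4·(-2) = 8.
Roots r₁,₂ = (4 ± √8)/2, so r₁ = \sqrt{2} + 2, r₂ = 2 - \sqrt{2}.
General solution: s(n) = A·r₁^n + B·r₂^n.
From the initial conditions, A + B = -5 and r₁A + r₂B = -5.
Since r₁ - r₂ = √8: A = (-5 - (-5)r₂)/√8 = - \frac{5}{2} + \frac{5 \sqrt{2}}{4}, and B = -5 - A = - \frac{5}{2} - \frac{5 \sqrt{2}}{4}.
So s(n) = \left(- \frac{5}{2} + \frac{5 \sqrt{2}}{4}\right)\left(\sqrt{2} + 2\right)^n + \left(- \frac{5}{2} - \frac{5 \sqrt{2}}{4}\right)\left(2 - \sqrt{2}\right)^n.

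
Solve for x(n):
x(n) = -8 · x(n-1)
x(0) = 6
Pure geometric recurrence with ratio -8.
By induction x(n) = x(0) · (-8)^n = 6 \left(-8\right)^{n}.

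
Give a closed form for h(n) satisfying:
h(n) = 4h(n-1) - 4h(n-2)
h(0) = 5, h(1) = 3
Characteristic equation: x² - 4x + 4 = 0, which is (x - (2))².
Repeated root r = 2.
General solution: h(n) = (A + Bn)·(2)^n.
From h(0) = 5: A = 5.
From h(1) = 3: (A + B)·(2) = 3 ⇒ B = - \frac{7}{2}.
So h(n) = \left(5 - \frac{7 n}{2}\right) \cdot (2)^n.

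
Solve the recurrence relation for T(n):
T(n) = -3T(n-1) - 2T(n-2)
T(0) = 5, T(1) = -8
Characteristic equation: x² + 3x + 2 = 0, which factors as (x - (-2))(x - (-1)) = 0.
Roots r₁ = -2, r₂ = -1 (distinct).
General solution: T(n) = A·(-2)^n + B·(-1)^n.
From T(0) = 5: A + B = 5.
From T(1) = -8: -2A - B = -8.
Solving: A = 3, B = 2.
So T(n) = 2 \left(-1\right)^{n} + 3 \left(-2\right)^{n}.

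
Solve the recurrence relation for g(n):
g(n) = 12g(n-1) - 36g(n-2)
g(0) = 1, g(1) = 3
Characteristic equation: x² - 12x + 36 = 0, which is (x - (6))².
Repeated root r = 6.
General solution: g(n) = (A + Bn)·(6)^n.
From g(0) = 1: A = 1.
From g(1) = 3: (A + B)·(6) = 3 ⇒ B = - \frac{1}{2}.
So g(n) = \left(1 - \frac{n}{2}\right) \cdot (6)^n.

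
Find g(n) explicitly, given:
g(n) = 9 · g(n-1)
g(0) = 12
Pure geometric recurrence with ratio 9.
By induction g(n) = g(0) · (9)^n = 12 \cdot 9^{n}.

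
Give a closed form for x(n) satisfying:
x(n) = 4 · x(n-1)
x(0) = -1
Pure geometric recurrence with ratio 4.
By induction x(n) = x(0) · (4)^n = - 4^{n}.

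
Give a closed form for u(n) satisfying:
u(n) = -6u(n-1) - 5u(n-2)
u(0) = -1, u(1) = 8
Characteristic equation: x² + 6x + 5 = 0, which factors as (x - (-1))(x - (-5)) = 0.
Roots r₁ = -1, r₂ = -5 (distinct).
General solution: u(n) = A·(-1)^n + B·(-5)^n.
From u(0) = -1: A + B = -1.
From u(1) = 8: -A - 5B = 8.
Solving: A = \frac{3}{4}, B = - \frac{7}{4}.
So u(n) = \frac{3 \left(-1\right)^{n}}{4} - \frac{7 \left(-5\right)^{n}}{4}.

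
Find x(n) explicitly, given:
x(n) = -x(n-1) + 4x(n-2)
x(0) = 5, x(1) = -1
Characteristic equation: x² + x - 4 = 0.
Discriminant Δ = (-1)² + 4·(4) = 17.
Roots r₁,₂ = (-1 ± √17)/2, so r₁ = - \frac{1}{2} + \frac{\sqrt{17}}{2}, r₂ = - \frac{\sqrt{17}}{2} - \frac{1}{2}.
General solution: x(n) = A·r₁^n + B·r₂^n.
From the initial conditions, A + B = 5 and r₁A + r₂B = -1.
Since r₁ - r₂ = √17: A = (-1 - (5)r₂)/√17 = \frac{3 \sqrt{17}}{34} + \frac{5}{2}, and B = 5 - A = \frac{5}{2} - \frac{3 \sqrt{17}}{34}.
So x(n) = \left(\frac{3 \sqrt{17}}{34} + \frac{5}{2}\right)\left(- \frac{1}{2} + \frac{\sqrt{17}}{2}\right)^n + \left(\frac{5}{2} - \frac{3 \sqrt{17}}{34}\right)\left(- \frac{\sqrt{17}}{2} - \frac{1}{2}\right)^n.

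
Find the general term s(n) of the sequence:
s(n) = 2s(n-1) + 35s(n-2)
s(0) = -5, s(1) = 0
Characteristic equation: x² - 2x - 35 = 0, which factors as (x - (7))(x - (-5)) = 0.
Roots r₁ = 7, r₂ = -5 (distinct).
General solution: s(n) = A·(7)^n + B·(-5)^n.
From s(0) = -5: A + B = -5.
From s(1) = 0: 7A - 5B = 0.
Solving: A = - \frac{25}{12}, B = - \frac{35}{12}.
So s(n) = - \frac{35 \left(-5\right)^{n}}{12} - \frac{25 \cdot 7^{n}}{12}.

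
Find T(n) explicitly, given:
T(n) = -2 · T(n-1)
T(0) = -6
Pure geometric recurrence with ratio -2.
By induction T(n) = T(0) · (-2)^n = - 6 \left(-2\right)^{n}.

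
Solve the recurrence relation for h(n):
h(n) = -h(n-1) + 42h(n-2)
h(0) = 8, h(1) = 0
Characteristic equation: x² + x - 42 = 0, which factors as (x - (6))(x - (-7)) = 0.
Roots r₁ = 6, r₂ = -7 (distinct).
General solution: h(n) = A·(6)^n + B·(-7)^n.
From h(0) = 8: A + B = 8.
From h(1) = 0: 6A - 7B = 0.
Solving: A = \frac{56}{13}, B = \frac{48}{13}.
So h(n) = \frac{48 \left(-7\right)^{n}}{13} + \frac{56 \cdot 6^{n}}{13}.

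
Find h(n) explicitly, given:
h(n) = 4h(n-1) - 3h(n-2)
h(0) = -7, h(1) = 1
Characteristic equation: x² - 4x + 3 = 0, which factors as (x - (1))(x - (3)) = 0.
Roots r₁ = 1, r₂ = 3 (distinct).
General solution: h(n) = A·(1)^n + B·(3)^n.
From h(0) = -7: A + B = -7.
From h(1) = 1: A + 3B = 1.
Solving: A = -11, B = 4.
So h(n) = 4 \cdot 3^{n} - 11.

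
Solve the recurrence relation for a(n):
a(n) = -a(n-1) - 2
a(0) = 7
First-order linear non-homogeneous.
Homogeneous solution: a_h(n) = A·(-1)^n.
Try constant particular solution a_p = K: K = -K - 2 ⇒ K = -1.
General: a(n) = A·(-1)^n - 1.
Apply a(0) = 7: A - 1 = 7 ⇒ A = 8.
So a(n) = 8 \left(-1\right)^{n} - 1.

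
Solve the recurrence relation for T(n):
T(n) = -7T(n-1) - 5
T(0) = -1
First-order linear non-homogeneous.
Homogeneous solution: T_h(n) = A·(-7)^n.
Try constant particular solution T_p = K: K = -7K - 5 ⇒ K = - \frac{5}{8}.
General: T(n) = A·(-7)^n - \frac{5}{8}.
Apply T(0) = -1: A - \frac{5}{8} = -1 ⇒ A = - \frac{3}{8}.
So T(n) = - \frac{3 \left(-7\right)^{n}}{8} - \frac{5}{8}.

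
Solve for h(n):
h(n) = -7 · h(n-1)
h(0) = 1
Pure geometric recurrence with ratio -7.
By induction h(n) = h(0) · (-7)^n = \left(-7\right)^{n}.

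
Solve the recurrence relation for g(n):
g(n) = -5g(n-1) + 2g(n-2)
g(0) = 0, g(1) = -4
Characteristic equation: x² + 5x - 2 = 0.
Discriminant Δ = (-5)² + 4·(2) = 33.
Roots r₁,₂ = (-5 ± √33)/2, so r₁ = - \frac{5}{2} + \frac{\sqrt{33}}{2}, r₂ = - \frac{\sqrt{33}}{2} - \frac{5}{2}.
General solution: g(n) = A·r₁^n + B·r₂^n.
From the initial conditions, A + B = 0 and r₁A + r₂B = -4.
Since r₁ - r₂ = √33: A = (-4 - (0)r₂)/√33 = - \frac{4 \sqrt{33}}{33}, and B = 0 - A = \frac{4 \sqrt{33}}{33}.
So g(n) = \left(- \frac{4 \sqrt{33}}{33}\right)\left(- \frac{5}{2} + \frac{\sqrt{33}}{2}\right)^n + \left(\frac{4 \sqrt{33}}{33}\right)\left(- \frac{\sqrt{33}}{2} - \frac{5}{2}\right)^n.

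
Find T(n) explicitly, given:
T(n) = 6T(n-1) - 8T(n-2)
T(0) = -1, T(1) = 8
Characteristic equation: x² - 6x + 8 = 0, which factors as (x - (2))(x - (4)) = 0.
Roots r₁ = 2, r₂ = 4 (distinct).
General solution: T(n) = A·(2)^n + B·(4)^n.
From T(0) = -1: A + B = -1.
From T(1) = 8: 2A + 4B = 8.
Solving: A = -6, B = 5.
So T(n) = - 6 \cdot 2^{n} + 5 \cdot 4^{n}.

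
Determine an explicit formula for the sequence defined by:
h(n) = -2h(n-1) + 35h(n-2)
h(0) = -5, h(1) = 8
Characteristic equation: x² + 2x - 35 = 0, which factors as (x - (-7))(x - (5)) = 0.
Roots r₁ = -7, r₂ = 5 (distinct).
General solution: h(n) = A·(-7)^n + B·(5)^n.
From h(0) = -5: A + B = -5.
From h(1) = 8: -7A + 5B = 8.
Solving: A = - \frac{11}{4}, B = - \frac{9}{4}.
So h(n) = - \frac{11 \left(-7\right)^{n}}{4} - \frac{9 \cdot 5^{n}}{4}.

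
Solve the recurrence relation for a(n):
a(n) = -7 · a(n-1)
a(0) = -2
Pure geometric recurrence with ratio -7.
By induction a(n) = a(0) · (-7)^n = - 2 \left(-7\right)^{n}.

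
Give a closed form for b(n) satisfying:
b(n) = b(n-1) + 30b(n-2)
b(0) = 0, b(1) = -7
Characteristic equation: x² - x - 30 = 0, which factors as (x - (-5))(x - (6)) = 0.
Roots r₁ = -5, r₂ = 6 (distinct).
General solution: b(n) = A·(-5)^n + B·(6)^n.
From b(0) = 0: A + B = 0.
From b(1) = -7: -5A + 6B = -7.
Solving: A = \frac{7}{11}, B = - \frac{7}{11}.
So b(n) = \frac{7 \left(-5\right)^{n}}{11} - \frac{7 \cdot 6^{n}}{11}.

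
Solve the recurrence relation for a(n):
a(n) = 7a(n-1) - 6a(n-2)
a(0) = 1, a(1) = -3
Characteristic equation: x² - 7x + 6 = 0, which factors as (x - (1))(x - (6)) = 0.
Roots r₁ = 1, r₂ = 6 (distinct).
General solution: a(n) = A·(1)^n + B·(6)^n.
From a(0) = 1: A + B = 1.
From a(1) = -3: A + 6B = -3.
Solving: A = \frac{9}{5}, B = - \frac{4}{5}.
So a(n) = \frac{9}{5} - \frac{4 \cdot 6^{n}}{5}.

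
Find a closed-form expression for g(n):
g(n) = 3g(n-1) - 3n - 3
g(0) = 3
First-order linear with linear forcing.
Homogeneous solution: g_h(n) = A·(3)^n.
Try particular g_p(n) = pn + q. Substituting:
  pn + q = 3(p(n-1) + q) - 3n - 3.
Matching the n-coefficient: p = 3p - 3 ⇒ p = \frac{3}{2}.
Matching constants: q = -3p + 3q - 3 ⇒ q = \frac{15}{4}.
General: g(n) = A·(3)^n + \frac{3 n}{2} + \frac{15}{4}.
Apply g(0) = 3: A + \frac{15}{4} = 3 ⇒ A = - \frac{3}{4}.
So g(n) = - \frac{3 \cdot 3^{n}}{4} + \frac{3 n}{2} + \frac{15}{4}.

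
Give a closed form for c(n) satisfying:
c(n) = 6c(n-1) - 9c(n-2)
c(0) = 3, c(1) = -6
Characteristic equation: x² - 6x + 9 = 0, which is (x - (3))².
Repeated root r = 3.
General solution: c(n) = (A + Bn)·(3)^n.
From c(0) = 3: A = 3.
From c(1) = -6: (A + B)·(3) = -6 ⇒ B = -5.
So c(n) = \left(3 - 5 n\right) \cdot (3)^n.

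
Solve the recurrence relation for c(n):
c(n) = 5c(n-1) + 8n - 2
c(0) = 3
First-order linear with linear forcing.
Homogeneous solution: c_h(n) = A·(5)^n.
Try particular c_p(n) = pn + q. Substituting:
  pn + q = 5(p(n-1) + q) + 8n - 2.
Matching the n-coefficient: p = 5p + 8 ⇒ p = -2.
Matching constants: q = -5p + 5q - 2 ⇒ q = -2.
General: c(n) = A·(5)^n - 2 n - 2.
Apply c(0) = 3: A - 2 = 3 ⇒ A = 5.
So c(n) = 5 \cdot 5^{n} - 2 n - 2.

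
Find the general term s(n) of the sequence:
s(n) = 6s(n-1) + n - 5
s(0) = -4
First-order linear with linear forcing.
Homogeneous solution: s_h(n) = A·(6)^n.
Try particular s_p(n) = pn + q. Substituting:
  pn + q = 6(p(n-1) + q) + n - 5.
Matching the n-coefficient: p = 6p + 1 ⇒ p = - \frac{1}{5}.
Matching constants: q = -6p + 6q - 5 ⇒ q = \frac{19}{25}.
General: s(n) = A·(6)^n - \frac{n}{5} + \frac{19}{25}.
Apply s(0) = -4: A + \frac{19}{25} = -4 ⇒ A = - \frac{119}{25}.
So s(n) = - \frac{119 \cdot 6^{n}}{25} - \frac{n}{5} + \frac{19}{25}.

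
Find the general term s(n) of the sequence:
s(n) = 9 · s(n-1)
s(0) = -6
Pure geometric recurrence with ratio 9.
By induction s(n) = s(0) · (9)^n = - 6 \cdot 9^{n}.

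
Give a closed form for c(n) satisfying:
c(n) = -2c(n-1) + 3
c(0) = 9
First-order linear non-homogeneous.
Homogeneous solution: c_h(n) = A·(-2)^n.
Try constant particular solution c_p = K: K = -2K + 3 ⇒ K = 1.
General: c(n) = A·(-2)^n + 1.
Apply c(0) = 9: A + 1 = 9 ⇒ A = 8.
So c(n) = 8 \left(-2\right)^{n} + 1.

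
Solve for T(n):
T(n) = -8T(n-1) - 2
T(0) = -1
First-order linear non-homogeneous.
Homogeneous solution: T_h(n) = A·(-8)^n.
Try constant particular solution T_p = K: K = -8K - 2 ⇒ K = - \frac{2}{9}.
General: T(n) = A·(-8)^n - \frac{2}{9}.
Apply T(0) = -1: A - \frac{2}{9} = -1 ⇒ A = - \frac{7}{9}.
So T(n) = - \frac{7 \left(-8\right)^{n}}{9} - \frac{2}{9}.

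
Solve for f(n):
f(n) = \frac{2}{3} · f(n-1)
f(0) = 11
Pure geometric recurrence with ratio \frac{2}{3}.
By induction f(n) = f(0) · (\frac{2}{3})^n = 11 \left(\frac{2}{3}\right)^{n}.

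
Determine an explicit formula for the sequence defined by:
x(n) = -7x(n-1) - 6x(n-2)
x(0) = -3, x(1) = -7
Characteristic equation: x² + 7x + 6 = 0, which factors as (x - (-1))(x - (-6)) = 0.
Roots r₁ = -1, r₂ = -6 (distinct).
General solution: x(n) = A·(-1)^n + B·(-6)^n.
From x(0) = -3: A + B = -3.
From x(1) = -7: -A - 6B = -7.
Solving: A = -5, B = 2.
So x(n) = - 5 \left(-1\right)^{n} + 2 \left(-6\right)^{n}.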